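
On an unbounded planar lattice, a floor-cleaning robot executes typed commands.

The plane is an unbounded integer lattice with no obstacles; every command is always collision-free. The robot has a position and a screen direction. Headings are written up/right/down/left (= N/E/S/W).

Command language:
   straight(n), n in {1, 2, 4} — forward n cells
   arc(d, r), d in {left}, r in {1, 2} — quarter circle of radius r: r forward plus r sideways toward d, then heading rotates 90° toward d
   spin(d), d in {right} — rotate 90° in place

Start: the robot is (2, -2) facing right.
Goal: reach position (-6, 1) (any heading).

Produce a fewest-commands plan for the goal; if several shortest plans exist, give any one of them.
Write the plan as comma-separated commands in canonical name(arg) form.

arc(left, 1), straight(1), arc(left, 1), straight(4), straight(4)

initial: (2, -2) facing right
t=1 arc(left, 1) ⇒ (3, -1) facing up
t=2 straight(1) ⇒ (3, 0) facing up
t=3 arc(left, 1) ⇒ (2, 1) facing left
t=4 straight(4) ⇒ (-2, 1) facing left
t=5 straight(4) ⇒ (-6, 1) facing left
nothing shorter than 5 reaches the goal.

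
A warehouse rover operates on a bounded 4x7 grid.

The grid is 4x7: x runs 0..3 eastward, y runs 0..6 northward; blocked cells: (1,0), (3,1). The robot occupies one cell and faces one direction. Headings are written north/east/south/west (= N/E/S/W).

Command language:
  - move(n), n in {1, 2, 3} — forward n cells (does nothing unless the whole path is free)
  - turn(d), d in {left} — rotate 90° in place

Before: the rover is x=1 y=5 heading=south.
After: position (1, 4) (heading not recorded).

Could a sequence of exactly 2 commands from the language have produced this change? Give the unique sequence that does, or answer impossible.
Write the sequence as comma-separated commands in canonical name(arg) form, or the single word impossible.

move(1), turn(left)

key: order matters: swapping move(1) and turn(left) lands elsewhere
from: x=1 y=5 heading=south
[1] after move(1): x=1 y=4 heading=south
[2] after turn(left): x=1 y=4 heading=east
no rival 2-sequence matches.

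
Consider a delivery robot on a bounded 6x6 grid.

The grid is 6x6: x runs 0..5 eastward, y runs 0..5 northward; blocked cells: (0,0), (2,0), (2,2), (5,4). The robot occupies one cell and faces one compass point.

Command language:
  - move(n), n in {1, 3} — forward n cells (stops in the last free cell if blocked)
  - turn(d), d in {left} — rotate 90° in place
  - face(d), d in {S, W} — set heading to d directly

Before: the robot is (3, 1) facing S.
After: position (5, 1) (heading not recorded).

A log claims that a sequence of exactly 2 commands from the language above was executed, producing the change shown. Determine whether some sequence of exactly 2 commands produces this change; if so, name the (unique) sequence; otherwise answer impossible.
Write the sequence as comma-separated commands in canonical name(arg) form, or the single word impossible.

key: move(3) runs into the grid edge before its full distance
start: (3, 1) facing S
[1] after turn(left): (3, 1) facing E
[2] after move(3): (5, 1) facing E
all 25 alternatives checked — unique.

turn(left), move(3)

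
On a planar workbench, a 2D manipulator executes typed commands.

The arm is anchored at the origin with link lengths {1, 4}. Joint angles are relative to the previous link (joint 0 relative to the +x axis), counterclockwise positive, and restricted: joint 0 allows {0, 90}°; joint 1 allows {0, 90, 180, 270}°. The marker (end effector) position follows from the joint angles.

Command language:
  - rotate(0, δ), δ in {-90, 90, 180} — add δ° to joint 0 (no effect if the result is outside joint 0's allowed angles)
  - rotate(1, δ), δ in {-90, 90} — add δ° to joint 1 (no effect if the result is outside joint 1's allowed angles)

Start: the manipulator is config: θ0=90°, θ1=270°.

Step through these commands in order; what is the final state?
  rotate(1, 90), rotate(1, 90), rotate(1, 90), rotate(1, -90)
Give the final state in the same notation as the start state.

config: θ0=90°, θ1=90°

start: config: θ0=90°, θ1=270°
step 1 (rotate(1, 90)): config: θ0=90°, θ1=0°
step 2 (rotate(1, 90)): config: θ0=90°, θ1=90°
step 3 (rotate(1, 90)): config: θ0=90°, θ1=180°
step 4 (rotate(1, -90)): config: θ0=90°, θ1=90°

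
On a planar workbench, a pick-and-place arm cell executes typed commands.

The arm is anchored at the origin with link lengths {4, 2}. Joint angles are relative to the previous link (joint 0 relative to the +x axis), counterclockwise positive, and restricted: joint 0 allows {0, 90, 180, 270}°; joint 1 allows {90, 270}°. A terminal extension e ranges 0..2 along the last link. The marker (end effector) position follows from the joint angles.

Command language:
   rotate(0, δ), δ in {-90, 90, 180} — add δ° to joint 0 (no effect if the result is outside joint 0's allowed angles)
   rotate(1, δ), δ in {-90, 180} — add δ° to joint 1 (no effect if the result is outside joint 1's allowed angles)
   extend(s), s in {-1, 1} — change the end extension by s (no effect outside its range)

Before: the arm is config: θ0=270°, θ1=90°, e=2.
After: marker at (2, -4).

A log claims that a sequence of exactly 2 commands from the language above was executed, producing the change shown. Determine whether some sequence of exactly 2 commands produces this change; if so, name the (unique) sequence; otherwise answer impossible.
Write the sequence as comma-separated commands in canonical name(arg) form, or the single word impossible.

t0: config: θ0=270°, θ1=90°, e=2
1. extend(-1) → config: θ0=270°, θ1=90°, e=1
2. extend(-1) → config: θ0=270°, θ1=90°, e=0
no other 2-command option fits: unique.

extend(-1), extend(-1)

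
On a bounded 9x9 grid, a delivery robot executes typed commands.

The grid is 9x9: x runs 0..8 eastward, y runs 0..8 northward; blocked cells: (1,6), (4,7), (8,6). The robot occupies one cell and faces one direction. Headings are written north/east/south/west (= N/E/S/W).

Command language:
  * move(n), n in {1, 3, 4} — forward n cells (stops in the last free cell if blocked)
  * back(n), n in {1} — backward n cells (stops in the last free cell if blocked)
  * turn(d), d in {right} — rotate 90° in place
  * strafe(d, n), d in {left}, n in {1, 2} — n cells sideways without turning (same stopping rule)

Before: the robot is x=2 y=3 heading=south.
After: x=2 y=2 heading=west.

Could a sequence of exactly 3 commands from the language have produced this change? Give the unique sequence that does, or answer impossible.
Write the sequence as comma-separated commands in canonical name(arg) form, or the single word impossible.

back(1), turn(right), strafe(left, 2)

key: position moved to (2,2) AND the heading swung to W — translation plus rotation needed
start: x=2 y=3 heading=south
t=1 back(1) ⇒ x=2 y=4 heading=south
t=2 turn(right) ⇒ x=2 y=4 heading=west
t=3 strafe(left, 2) ⇒ x=2 y=2 heading=west
no rival 3-sequence matches.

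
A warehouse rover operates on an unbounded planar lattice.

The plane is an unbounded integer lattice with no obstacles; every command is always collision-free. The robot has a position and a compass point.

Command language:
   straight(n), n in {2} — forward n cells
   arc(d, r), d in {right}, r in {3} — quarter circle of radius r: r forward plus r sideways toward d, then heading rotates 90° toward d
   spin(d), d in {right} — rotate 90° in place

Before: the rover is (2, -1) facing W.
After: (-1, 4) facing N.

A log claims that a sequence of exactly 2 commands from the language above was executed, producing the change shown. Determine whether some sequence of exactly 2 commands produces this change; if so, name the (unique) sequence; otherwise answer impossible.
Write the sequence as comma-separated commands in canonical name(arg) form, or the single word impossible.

arc(right, 3), straight(2)

key: cell and facing (now N) both changed — the 2 commands mix motion and turning
from: (2, -1) facing W
1. arc(right, 3) → (-1, 2) facing N
2. straight(2) → (-1, 4) facing N
no rival 2-sequence matches.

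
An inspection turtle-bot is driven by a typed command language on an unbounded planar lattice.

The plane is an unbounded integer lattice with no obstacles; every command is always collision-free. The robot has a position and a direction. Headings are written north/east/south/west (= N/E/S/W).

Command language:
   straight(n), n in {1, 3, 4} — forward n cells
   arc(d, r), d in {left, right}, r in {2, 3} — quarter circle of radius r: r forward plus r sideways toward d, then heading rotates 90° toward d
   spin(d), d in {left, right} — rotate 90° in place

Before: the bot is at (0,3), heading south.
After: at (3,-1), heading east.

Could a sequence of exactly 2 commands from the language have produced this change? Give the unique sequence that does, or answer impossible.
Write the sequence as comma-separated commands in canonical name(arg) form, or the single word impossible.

key: running arc(left, 3) before straight(1) would end elsewhere — order is forced
initial: at (0,3), heading south
1. straight(1) → at (0,2), heading south
2. arc(left, 3) → at (3,-1), heading east
all 81 alternatives checked — unique.

straight(1), arc(left, 3)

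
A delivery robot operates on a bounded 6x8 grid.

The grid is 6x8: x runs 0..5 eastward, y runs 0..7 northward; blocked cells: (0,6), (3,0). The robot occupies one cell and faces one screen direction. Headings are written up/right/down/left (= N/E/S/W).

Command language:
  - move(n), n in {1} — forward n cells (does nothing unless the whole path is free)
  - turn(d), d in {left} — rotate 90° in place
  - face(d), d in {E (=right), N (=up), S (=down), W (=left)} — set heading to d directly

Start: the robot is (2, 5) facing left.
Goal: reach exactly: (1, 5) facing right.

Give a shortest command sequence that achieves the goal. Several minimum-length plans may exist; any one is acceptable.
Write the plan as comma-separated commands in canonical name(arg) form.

initial: (2, 5) facing left
step 1 (move(1)): (1, 5) facing left
step 2 (face(E)): (1, 5) facing right
shorter routes all fall short; 2 is best.

move(1), face(E)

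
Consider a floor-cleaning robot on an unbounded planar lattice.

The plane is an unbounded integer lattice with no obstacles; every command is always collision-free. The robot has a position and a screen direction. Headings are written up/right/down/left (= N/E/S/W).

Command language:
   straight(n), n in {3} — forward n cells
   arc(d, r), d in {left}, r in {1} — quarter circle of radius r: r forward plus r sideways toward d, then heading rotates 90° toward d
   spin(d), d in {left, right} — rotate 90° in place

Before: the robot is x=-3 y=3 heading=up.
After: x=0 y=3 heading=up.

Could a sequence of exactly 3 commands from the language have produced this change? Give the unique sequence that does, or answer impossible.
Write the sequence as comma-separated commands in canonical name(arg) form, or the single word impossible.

spin(right), straight(3), spin(left)

key: still facing N at the end — net rotation zero over 3 steps
t0: x=-3 y=3 heading=up
1. spin(right) → x=-3 y=3 heading=right
2. straight(3) → x=0 y=3 heading=right
3. spin(left) → x=0 y=3 heading=up
no rival 3-sequence matches.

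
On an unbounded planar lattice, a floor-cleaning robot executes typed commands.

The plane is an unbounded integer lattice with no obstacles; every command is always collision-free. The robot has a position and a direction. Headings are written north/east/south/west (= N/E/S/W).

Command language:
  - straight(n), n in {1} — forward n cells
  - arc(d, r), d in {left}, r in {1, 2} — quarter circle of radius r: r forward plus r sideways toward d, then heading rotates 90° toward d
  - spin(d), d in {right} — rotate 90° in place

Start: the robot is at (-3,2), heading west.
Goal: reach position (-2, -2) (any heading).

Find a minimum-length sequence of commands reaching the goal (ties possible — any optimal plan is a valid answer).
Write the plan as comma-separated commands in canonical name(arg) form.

arc(left, 1), straight(1), arc(left, 2)

t0: at (-3,2), heading west
1. arc(left, 1) → at (-4,1), heading south
2. straight(1) → at (-4,0), heading south
3. arc(left, 2) → at (-2,-2), heading east
shorter routes all fall short; 3 is best.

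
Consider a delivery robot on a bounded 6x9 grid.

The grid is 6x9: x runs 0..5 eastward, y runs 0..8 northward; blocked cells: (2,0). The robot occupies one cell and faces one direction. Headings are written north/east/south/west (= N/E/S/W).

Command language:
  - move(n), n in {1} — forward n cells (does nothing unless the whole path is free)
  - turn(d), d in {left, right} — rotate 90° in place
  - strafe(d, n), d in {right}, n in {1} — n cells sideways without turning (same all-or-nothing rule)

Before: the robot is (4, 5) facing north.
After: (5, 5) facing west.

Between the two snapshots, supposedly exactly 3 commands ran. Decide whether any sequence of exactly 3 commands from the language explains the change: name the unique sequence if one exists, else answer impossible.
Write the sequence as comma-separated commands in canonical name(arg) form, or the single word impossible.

strafe(right, 1), strafe(right, 1), turn(left)

key: position moved to (5,5) AND the heading swung to W — translation plus rotation needed
t0: (4, 5) facing north
1. strafe(right, 1) → (5, 5) facing north
2. strafe(right, 1) → (5, 5) facing north
3. turn(left) → (5, 5) facing west
uniquely the one of 64 3-step routes that fits.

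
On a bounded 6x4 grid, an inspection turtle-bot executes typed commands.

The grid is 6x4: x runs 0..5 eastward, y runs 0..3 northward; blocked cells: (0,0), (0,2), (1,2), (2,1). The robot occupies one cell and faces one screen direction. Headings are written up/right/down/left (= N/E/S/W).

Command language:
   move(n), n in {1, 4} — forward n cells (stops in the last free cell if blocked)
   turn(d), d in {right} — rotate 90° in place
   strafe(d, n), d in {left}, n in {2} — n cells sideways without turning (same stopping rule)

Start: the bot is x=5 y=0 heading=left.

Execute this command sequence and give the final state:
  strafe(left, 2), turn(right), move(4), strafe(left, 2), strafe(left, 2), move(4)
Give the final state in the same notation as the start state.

start: x=5 y=0 heading=left
[1] after strafe(left, 2): x=5 y=0 heading=left
[2] after turn(right): x=5 y=0 heading=up
[3] after move(4): x=5 y=3 heading=up
[4] after strafe(left, 2): x=3 y=3 heading=up
[5] after strafe(left, 2): x=1 y=3 heading=up
[6] after move(4): x=1 y=3 heading=up

x=1 y=3 heading=up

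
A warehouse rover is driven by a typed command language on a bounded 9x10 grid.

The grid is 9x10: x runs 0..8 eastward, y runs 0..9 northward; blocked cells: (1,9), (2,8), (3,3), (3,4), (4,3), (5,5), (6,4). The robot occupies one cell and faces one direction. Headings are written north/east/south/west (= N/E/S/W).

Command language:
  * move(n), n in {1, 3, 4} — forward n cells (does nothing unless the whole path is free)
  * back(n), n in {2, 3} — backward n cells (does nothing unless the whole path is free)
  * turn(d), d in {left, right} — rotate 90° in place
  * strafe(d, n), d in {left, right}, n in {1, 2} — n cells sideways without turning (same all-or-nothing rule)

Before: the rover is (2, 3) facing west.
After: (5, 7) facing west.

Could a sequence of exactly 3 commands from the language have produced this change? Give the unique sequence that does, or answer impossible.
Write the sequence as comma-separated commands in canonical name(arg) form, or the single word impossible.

key: still facing W at the end — nothing in the sequence rotates
begin: (2, 3) facing west
step 1 (strafe(right, 2)): (2, 5) facing west
step 2 (strafe(right, 2)): (2, 7) facing west
step 3 (back(3)): (5, 7) facing west
all 1331 alternatives checked — unique.

strafe(right, 2), strafe(right, 2), back(3)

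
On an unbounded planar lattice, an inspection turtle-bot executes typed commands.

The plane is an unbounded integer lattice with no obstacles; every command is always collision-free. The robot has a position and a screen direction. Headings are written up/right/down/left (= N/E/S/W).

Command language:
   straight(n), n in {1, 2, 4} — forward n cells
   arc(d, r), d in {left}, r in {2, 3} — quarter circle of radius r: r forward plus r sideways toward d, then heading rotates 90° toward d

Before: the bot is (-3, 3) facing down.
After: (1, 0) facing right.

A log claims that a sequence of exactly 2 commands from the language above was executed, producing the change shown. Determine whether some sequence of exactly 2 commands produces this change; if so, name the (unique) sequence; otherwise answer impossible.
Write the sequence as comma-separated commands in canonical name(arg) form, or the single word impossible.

key: order matters: swapping arc(left, 3) and straight(1) lands elsewhere
from: (-3, 3) facing down
1. arc(left, 3) → (0, 0) facing right
2. straight(1) → (1, 0) facing right
no rival 2-sequence matches.

arc(left, 3), straight(1)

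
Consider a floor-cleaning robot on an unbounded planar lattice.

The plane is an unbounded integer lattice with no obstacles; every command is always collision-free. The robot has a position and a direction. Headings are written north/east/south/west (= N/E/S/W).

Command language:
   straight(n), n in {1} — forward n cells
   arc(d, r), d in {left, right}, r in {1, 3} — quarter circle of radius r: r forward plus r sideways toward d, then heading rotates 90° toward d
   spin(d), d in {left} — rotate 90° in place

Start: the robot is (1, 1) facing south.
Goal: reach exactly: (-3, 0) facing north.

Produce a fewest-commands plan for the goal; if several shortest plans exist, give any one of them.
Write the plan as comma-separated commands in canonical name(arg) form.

arc(right, 3), arc(right, 1), straight(1)

t0: (1, 1) facing south
[1] after arc(right, 3): (-2, -2) facing west
[2] after arc(right, 1): (-3, -1) facing north
[3] after straight(1): (-3, 0) facing north
minimal: 3 command(s), checked below 3.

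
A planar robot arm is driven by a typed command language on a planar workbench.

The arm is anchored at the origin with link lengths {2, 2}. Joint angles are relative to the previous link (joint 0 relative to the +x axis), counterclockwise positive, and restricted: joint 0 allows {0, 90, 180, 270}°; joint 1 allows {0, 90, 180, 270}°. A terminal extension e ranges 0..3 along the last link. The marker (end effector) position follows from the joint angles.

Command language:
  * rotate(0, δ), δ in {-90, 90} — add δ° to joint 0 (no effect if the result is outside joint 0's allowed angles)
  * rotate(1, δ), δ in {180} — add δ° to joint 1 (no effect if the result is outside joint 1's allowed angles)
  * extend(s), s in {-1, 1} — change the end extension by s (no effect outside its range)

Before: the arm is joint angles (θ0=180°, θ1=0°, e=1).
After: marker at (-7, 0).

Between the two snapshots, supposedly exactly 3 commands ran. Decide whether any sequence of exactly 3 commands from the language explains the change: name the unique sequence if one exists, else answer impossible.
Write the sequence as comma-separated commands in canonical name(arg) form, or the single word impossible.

extend(1), extend(1), extend(1)

begin: joint angles (θ0=180°, θ1=0°, e=1)
t=1 extend(1) ⇒ joint angles (θ0=180°, θ1=0°, e=2)
t=2 extend(1) ⇒ joint angles (θ0=180°, θ1=0°, e=3)
t=3 extend(1) ⇒ joint angles (θ0=180°, θ1=0°, e=3)
all 125 alternatives checked — unique.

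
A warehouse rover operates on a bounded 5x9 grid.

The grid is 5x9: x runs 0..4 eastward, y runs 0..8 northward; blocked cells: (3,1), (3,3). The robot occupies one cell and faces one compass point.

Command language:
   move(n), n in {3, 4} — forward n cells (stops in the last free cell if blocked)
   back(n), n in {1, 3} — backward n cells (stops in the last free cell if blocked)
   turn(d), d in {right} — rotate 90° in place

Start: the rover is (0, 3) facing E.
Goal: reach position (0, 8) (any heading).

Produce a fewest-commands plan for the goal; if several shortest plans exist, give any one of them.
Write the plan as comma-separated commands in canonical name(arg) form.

turn(right), back(3), back(3)

begin: (0, 3) facing E
step 1 (turn(right)): (0, 3) facing S
step 2 (back(3)): (0, 6) facing S
step 3 (back(3)): (0, 8) facing S
shorter routes all fall short; 3 is best.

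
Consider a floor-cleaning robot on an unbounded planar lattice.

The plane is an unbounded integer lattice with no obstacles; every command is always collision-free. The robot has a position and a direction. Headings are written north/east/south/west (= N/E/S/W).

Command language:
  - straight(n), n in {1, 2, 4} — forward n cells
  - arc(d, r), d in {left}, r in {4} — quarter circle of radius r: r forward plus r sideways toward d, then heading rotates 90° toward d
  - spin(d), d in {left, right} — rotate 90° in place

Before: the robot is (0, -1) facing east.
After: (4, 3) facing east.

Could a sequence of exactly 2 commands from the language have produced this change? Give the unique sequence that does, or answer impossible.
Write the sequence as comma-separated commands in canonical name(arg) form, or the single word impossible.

key: order matters: swapping arc(left, 4) and spin(right) lands elsewhere
t0: (0, -1) facing east
step 1 (arc(left, 4)): (4, 3) facing north
step 2 (spin(right)): (4, 3) facing east
no other 2-command option fits: unique.

arc(left, 4), spin(right)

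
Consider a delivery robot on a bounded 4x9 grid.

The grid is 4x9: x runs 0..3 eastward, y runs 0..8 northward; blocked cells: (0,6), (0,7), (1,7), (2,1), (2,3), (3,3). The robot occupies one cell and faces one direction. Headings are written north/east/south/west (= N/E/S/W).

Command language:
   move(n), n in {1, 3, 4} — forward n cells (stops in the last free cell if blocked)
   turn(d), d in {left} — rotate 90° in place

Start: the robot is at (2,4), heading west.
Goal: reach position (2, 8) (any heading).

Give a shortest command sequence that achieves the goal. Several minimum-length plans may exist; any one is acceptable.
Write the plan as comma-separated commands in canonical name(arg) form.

initial: at (2,4), heading west
t=1 turn(left) ⇒ at (2,4), heading south
t=2 turn(left) ⇒ at (2,4), heading east
t=3 turn(left) ⇒ at (2,4), heading north
t=4 move(4) ⇒ at (2,8), heading north
no 3-step plan works, so 4 is optimal.

turn(left), turn(left), turn(left), move(4)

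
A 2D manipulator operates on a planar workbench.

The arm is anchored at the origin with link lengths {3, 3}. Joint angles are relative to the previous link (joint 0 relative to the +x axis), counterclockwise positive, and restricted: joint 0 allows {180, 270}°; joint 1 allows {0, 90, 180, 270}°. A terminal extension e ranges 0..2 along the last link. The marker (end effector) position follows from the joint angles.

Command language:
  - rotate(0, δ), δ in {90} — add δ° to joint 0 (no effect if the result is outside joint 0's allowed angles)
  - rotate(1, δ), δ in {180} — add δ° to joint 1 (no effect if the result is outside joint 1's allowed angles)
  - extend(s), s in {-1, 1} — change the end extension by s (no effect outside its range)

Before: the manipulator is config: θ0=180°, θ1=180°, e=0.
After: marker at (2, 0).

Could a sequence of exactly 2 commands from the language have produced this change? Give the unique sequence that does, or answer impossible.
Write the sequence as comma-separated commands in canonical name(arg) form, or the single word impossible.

extend(1), extend(1)

t0: config: θ0=180°, θ1=180°, e=0
[1] after extend(1): config: θ0=180°, θ1=180°, e=1
[2] after extend(1): config: θ0=180°, θ1=180°, e=2
all 16 alternatives checked — unique.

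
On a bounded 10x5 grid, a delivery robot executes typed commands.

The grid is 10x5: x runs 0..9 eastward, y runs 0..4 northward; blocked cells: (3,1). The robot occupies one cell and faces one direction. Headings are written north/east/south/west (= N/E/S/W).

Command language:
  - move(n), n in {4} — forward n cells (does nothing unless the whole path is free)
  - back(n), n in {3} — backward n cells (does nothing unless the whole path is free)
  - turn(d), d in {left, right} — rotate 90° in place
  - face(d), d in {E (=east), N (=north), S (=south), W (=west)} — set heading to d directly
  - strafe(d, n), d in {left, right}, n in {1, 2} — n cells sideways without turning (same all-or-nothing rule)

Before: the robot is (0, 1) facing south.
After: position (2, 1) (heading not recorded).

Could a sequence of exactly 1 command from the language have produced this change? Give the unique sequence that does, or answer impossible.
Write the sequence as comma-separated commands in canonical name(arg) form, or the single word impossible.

initial: (0, 1) facing south
step 1 (strafe(left, 2)): (2, 1) facing south
no rival 1-sequence matches.

strafe(left, 2)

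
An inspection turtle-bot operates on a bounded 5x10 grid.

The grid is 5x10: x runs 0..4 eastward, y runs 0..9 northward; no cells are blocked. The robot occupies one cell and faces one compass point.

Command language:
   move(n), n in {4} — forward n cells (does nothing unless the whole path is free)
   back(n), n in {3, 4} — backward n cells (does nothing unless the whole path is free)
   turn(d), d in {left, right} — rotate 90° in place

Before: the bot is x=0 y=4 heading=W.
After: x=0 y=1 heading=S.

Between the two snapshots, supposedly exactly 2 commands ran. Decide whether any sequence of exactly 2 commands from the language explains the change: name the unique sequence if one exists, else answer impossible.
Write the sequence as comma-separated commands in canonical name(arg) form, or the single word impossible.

all 25 sequences checked — none match.

impossible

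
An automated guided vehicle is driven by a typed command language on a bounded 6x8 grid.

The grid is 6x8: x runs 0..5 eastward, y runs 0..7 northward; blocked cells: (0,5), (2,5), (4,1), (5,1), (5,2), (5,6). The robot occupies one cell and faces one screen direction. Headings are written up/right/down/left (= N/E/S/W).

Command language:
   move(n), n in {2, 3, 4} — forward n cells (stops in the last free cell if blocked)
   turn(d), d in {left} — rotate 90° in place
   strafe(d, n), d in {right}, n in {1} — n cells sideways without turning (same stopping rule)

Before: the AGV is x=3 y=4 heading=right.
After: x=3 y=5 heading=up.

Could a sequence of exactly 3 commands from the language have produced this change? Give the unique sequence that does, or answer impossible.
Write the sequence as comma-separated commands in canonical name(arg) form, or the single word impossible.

strafe(right, 1), turn(left), move(2)

key: position moved to (3,5) AND the heading swung to N — translation plus rotation needed
initial: x=3 y=4 heading=right
step 1 (strafe(right, 1)): x=3 y=3 heading=right
step 2 (turn(left)): x=3 y=3 heading=up
step 3 (move(2)): x=3 y=5 heading=up
no other 3-command option fits: unique.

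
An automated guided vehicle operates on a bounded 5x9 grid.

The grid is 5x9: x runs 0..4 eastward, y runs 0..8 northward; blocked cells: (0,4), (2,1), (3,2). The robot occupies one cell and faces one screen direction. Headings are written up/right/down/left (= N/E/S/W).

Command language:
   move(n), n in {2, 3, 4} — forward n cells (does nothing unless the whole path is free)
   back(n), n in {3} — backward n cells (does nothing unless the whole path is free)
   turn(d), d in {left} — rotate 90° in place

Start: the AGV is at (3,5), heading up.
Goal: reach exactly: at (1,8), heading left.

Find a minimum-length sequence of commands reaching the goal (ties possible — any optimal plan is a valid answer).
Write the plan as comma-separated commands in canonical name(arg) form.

move(3), turn(left), move(2)

from: at (3,5), heading up
[1] after move(3): at (3,8), heading up
[2] after turn(left): at (3,8), heading left
[3] after move(2): at (1,8), heading left
shorter routes all fall short; 3 is best.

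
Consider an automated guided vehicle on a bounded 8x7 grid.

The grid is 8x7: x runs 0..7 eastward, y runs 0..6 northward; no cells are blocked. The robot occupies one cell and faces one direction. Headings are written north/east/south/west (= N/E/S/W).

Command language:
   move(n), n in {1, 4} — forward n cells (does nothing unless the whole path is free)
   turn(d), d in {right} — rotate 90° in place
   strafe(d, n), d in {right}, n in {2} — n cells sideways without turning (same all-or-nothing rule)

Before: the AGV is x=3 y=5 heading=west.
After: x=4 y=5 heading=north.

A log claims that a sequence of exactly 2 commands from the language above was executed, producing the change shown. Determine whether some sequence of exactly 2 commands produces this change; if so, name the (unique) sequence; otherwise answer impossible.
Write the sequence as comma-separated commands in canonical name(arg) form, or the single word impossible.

checked all 2-command options: none fits.

impossible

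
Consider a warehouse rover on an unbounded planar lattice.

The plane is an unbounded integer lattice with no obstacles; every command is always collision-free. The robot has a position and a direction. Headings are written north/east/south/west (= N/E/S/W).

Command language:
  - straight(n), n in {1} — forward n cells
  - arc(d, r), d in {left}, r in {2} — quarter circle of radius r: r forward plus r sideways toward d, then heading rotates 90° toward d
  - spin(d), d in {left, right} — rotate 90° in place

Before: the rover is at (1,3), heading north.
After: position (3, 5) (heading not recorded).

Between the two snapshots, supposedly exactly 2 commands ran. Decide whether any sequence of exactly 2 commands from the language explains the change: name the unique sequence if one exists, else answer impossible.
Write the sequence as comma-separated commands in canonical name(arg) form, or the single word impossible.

spin(right), arc(left, 2)

key: running arc(left, 2) before spin(right) would end elsewhere — order is forced
initial: at (1,3), heading north
1. spin(right) → at (1,3), heading east
2. arc(left, 2) → at (3,5), heading north
no rival 2-sequence matches.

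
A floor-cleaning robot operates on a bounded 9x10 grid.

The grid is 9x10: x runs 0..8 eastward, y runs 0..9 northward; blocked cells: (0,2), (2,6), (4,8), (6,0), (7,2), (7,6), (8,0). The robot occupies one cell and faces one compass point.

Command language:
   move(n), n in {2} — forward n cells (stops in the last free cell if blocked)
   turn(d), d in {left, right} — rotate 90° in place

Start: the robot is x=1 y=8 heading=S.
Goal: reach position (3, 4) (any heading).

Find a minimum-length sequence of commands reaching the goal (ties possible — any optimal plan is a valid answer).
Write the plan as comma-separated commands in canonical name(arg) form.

move(2), move(2), turn(left), move(2)

initial: x=1 y=8 heading=S
t=1 move(2) ⇒ x=1 y=6 heading=S
t=2 move(2) ⇒ x=1 y=4 heading=S
t=3 turn(left) ⇒ x=1 y=4 heading=E
t=4 move(2) ⇒ x=3 y=4 heading=E
no 3-step plan works, so 4 is optimal.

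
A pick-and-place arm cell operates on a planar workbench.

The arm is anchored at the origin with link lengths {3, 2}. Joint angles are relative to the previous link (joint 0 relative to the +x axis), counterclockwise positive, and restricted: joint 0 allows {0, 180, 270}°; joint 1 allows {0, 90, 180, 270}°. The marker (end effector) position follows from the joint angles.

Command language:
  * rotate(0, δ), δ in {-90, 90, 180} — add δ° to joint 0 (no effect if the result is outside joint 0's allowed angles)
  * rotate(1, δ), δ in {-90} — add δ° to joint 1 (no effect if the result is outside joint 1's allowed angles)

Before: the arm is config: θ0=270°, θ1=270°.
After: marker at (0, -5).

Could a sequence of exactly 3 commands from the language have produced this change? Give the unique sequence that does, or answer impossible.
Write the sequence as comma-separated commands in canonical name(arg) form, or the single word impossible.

rotate(1, -90), rotate(1, -90), rotate(1, -90)

initial: config: θ0=270°, θ1=270°
t=1 rotate(1, -90) ⇒ config: θ0=270°, θ1=180°
t=2 rotate(1, -90) ⇒ config: θ0=270°, θ1=90°
t=3 rotate(1, -90) ⇒ config: θ0=270°, θ1=0°
no rival 3-sequence matches.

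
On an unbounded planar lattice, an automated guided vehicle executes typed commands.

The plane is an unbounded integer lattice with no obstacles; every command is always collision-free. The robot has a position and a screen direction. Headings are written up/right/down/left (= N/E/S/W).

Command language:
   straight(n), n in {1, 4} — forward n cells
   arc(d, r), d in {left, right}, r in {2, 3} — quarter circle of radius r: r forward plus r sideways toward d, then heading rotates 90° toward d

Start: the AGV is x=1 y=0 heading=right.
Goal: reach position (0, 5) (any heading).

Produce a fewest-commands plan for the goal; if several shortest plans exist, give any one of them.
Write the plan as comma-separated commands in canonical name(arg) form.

arc(left, 2), arc(left, 3)

initial: x=1 y=0 heading=right
step 1 (arc(left, 2)): x=3 y=2 heading=up
step 2 (arc(left, 3)): x=0 y=5 heading=left
no 1-step plan works, so 2 is optimal.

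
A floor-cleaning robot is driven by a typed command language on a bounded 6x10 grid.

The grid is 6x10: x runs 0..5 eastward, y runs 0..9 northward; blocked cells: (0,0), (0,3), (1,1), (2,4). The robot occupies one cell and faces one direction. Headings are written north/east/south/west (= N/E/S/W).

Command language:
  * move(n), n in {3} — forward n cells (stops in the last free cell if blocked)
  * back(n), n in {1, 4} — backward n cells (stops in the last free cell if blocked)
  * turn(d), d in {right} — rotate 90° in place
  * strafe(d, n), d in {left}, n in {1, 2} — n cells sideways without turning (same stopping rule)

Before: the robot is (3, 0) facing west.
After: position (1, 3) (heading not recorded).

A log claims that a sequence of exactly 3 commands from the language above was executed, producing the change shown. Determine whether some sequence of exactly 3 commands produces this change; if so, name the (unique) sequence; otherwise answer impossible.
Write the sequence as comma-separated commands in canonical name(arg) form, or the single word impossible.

turn(right), move(3), strafe(left, 2)

key: order matters: swapping turn(right) and strafe(left, 2) lands elsewhere
begin: (3, 0) facing west
step 1 (turn(right)): (3, 0) facing north
step 2 (move(3)): (3, 3) facing north
step 3 (strafe(left, 2)): (1, 3) facing north
all 216 alternatives checked — unique.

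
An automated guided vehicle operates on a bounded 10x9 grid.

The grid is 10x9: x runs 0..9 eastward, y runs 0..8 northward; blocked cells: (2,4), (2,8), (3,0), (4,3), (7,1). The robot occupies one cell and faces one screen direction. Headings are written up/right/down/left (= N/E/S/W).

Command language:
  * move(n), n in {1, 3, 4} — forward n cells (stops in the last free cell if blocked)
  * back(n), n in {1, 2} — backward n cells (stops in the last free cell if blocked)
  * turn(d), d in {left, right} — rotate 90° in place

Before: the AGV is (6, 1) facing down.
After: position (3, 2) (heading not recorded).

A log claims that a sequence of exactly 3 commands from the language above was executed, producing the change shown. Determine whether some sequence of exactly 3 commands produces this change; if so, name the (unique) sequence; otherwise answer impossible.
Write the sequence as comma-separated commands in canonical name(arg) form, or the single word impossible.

key: running move(3) before back(1) would end elsewhere — order is forced
begin: (6, 1) facing down
[1] after back(1): (6, 2) facing down
[2] after turn(right): (6, 2) facing left
[3] after move(3): (3, 2) facing left
uniquely the one of 343 3-step routes that fits.

back(1), turn(right), move(3)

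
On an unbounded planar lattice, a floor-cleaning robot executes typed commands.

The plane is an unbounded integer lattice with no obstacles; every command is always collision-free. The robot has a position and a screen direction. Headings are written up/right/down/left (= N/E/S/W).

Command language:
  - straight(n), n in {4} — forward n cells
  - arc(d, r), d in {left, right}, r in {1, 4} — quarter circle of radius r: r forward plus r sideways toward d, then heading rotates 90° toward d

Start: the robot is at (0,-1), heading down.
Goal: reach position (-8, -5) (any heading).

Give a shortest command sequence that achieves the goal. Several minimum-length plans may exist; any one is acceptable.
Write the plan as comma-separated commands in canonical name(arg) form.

begin: at (0,-1), heading down
1. arc(right, 4) → at (-4,-5), heading left
2. straight(4) → at (-8,-5), heading left
shorter routes all fall short; 2 is best.

arc(right, 4), straight(4)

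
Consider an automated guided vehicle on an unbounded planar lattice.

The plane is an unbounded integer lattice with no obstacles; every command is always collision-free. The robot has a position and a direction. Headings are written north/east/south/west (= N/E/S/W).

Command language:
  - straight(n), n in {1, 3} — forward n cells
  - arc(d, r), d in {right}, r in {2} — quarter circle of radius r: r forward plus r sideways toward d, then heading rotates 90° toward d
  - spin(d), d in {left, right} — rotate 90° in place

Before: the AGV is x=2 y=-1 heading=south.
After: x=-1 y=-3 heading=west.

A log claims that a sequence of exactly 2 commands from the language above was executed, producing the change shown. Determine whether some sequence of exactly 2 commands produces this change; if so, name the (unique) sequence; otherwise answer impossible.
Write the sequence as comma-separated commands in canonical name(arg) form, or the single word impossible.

arc(right, 2), straight(1)

key: order matters: swapping arc(right, 2) and straight(1) lands elsewhere
initial: x=2 y=-1 heading=south
1. arc(right, 2) → x=0 y=-3 heading=west
2. straight(1) → x=-1 y=-3 heading=west
no other 2-command option fits: unique.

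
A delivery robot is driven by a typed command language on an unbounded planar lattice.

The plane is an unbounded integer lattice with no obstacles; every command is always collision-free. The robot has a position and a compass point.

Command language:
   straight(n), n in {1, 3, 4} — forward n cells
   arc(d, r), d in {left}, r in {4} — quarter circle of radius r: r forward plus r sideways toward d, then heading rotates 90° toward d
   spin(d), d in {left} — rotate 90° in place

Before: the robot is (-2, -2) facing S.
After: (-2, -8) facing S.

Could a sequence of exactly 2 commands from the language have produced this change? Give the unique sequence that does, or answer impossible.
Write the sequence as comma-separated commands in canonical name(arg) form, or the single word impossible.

key: heading stays S — no command in the sequence turns
begin: (-2, -2) facing S
step 1 (straight(3)): (-2, -5) facing S
step 2 (straight(3)): (-2, -8) facing S
uniquely the one of 25 2-step routes that fits.

straight(3), straight(3)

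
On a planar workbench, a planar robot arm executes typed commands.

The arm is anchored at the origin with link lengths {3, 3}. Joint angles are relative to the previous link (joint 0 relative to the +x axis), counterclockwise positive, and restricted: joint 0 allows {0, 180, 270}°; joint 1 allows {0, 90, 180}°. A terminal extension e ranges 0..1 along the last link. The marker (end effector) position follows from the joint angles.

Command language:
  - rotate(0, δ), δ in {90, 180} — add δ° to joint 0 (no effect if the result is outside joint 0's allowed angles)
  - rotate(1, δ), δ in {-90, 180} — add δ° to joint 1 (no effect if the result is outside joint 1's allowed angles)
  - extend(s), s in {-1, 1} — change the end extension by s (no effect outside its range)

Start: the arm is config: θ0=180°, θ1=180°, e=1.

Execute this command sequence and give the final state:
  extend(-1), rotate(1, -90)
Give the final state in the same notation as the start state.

config: θ0=180°, θ1=90°, e=0

t0: config: θ0=180°, θ1=180°, e=1
1. extend(-1) → config: θ0=180°, θ1=180°, e=0
2. rotate(1, -90) → config: θ0=180°, θ1=90°, e=0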